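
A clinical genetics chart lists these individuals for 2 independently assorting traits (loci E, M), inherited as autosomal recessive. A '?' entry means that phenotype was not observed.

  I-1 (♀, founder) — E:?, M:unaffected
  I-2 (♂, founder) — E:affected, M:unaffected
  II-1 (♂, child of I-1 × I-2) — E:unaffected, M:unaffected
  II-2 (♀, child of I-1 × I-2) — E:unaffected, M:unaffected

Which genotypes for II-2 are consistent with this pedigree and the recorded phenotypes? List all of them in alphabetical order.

II-2 ∈ {Ee MM, Ee Mm}

E/I-1 ? ·: EE|Ee
E/I-2 aff ·: ee
E/II-1 un I-1×I-2: Ee
E/II-2 un I-1×I-2: Ee
⇒ E over [I-1,I-2,II-1,II-2]: 2 consistent
M/I-1 un ·: MM|Mm
M/I-2 un ·: MM|Mm
M/II-1 un I-1×I-2: MM|Mm
M/II-2 un I-1×I-2: MM|Mm
⇒ M over [I-1,I-2,II-1,II-2]: 13 consistent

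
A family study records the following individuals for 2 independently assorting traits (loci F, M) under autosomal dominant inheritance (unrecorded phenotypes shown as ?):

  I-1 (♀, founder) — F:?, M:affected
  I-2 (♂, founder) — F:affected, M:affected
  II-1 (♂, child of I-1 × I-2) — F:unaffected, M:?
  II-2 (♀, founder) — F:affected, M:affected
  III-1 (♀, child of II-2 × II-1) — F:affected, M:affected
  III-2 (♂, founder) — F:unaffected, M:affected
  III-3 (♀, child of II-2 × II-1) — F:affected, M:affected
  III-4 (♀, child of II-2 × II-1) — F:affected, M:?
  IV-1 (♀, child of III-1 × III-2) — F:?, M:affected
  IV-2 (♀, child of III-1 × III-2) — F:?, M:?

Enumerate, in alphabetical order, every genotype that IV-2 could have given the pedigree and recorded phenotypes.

IV-2 ∈ {Ff MM, Ff Mm, Ff mm, ff MM, ff Mm, ff mm}

F/I-1 ? ·: ff|Ff
F/I-2 aff ·: Ff
F/II-1 un I-1×I-2: ff
F/II-2 aff ·: Ff|FF
F/III-1 aff II-2×II-1: Ff
F/III-2 un ·: ff
F/III-3 aff II-2×II-1: Ff
F/III-4 aff II-2×II-1: Ff
F/IV-1 ? III-1×III-2: ff|Ff
F/IV-2 ? III-1×III-2: ff|Ff
⇒ F over [I-1,I-2,II-1,II-2,III-1,III-2,III-3,III-4,IV-1,IV-2]: 16 consistent
M/I-1 aff ·: Mm|MM
M/I-2 aff ·: Mm|MM
M/II-1 ? I-1×I-2: mm|Mm|MM
M/II-2 aff ·: Mm|MM
M/III-1 aff II-2×II-1: Mm|MM
M/III-2 aff ·: Mm|MM
M/III-3 aff II-2×II-1: Mm|MM
M/III-4 ? II-2×II-1: mm|Mm|MM
M/IV-1 aff III-1×III-2: Mm|MM
M/IV-2 ? III-1×III-2: mm|Mm|MM
⇒ M over [I-1,I-2,II-1,II-2,III-1,III-2,III-3,III-4,IV-1,IV-2]: 740 consistent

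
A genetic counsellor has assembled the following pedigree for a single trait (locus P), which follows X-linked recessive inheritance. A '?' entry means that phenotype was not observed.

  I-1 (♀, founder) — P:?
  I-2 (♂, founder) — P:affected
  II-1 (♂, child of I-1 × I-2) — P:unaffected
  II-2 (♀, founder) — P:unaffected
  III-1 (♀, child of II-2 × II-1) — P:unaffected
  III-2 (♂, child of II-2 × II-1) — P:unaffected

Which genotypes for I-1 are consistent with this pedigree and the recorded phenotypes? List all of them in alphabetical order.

I-1 ∈ {X^PX^P, X^PX^p}

P/I-1 ? ·: X^PX^P|X^PX^p
P/I-2 aff ·: X^pY
P/II-1 un I-1×I-2: X^PY
P/II-2 un ·: X^PX^P|X^PX^p
P/III-1 un II-2×II-1: X^PX^P|X^PX^p
P/III-2 un II-2×II-1: X^PY
⇒ P over [I-1,I-2,II-1,II-2,III-1,III-2]: 6 consistent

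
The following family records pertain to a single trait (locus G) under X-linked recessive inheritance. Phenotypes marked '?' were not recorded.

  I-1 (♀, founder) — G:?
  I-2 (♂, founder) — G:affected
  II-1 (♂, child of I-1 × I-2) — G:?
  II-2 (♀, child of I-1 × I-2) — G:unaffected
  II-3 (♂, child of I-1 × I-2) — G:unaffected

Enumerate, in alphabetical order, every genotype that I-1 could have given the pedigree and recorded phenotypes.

I-1 ∈ {X^GX^G, X^GX^g}

G/I-1 ? ·: X^GX^G|X^GX^g
G/I-2 aff ·: X^gY
G/II-1 ? I-1×I-2: X^GY|X^gY
G/II-2 un I-1×I-2: X^GX^g
G/II-3 un I-1×I-2: X^GY
⇒ G over [I-1,I-2,II-1,II-2,II-3]: 3 consistent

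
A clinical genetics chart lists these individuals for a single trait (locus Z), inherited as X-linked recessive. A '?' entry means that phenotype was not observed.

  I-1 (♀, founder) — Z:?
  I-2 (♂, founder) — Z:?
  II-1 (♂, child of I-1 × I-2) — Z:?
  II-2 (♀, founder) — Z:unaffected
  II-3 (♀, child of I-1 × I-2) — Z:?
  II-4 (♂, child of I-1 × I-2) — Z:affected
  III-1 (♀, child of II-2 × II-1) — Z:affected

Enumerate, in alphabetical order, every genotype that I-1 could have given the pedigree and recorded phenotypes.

I-1 ∈ {X^ZX^z, X^zX^z}

Z/I-1 ? ·: X^ZX^z|X^zX^z
Z/I-2 ? ·: X^ZY|X^zY
Z/II-1 ? I-1×I-2: X^zY
Z/II-2 un ·: X^ZX^z
Z/II-3 ? I-1×I-2: X^ZX^Z|X^ZX^z|X^zX^z
Z/II-4 aff I-1×I-2: X^zY
Z/III-1 aff II-2×II-1: X^zX^z
⇒ Z over [I-1,I-2,II-1,II-2,II-3,II-4,III-1]: 6 consistent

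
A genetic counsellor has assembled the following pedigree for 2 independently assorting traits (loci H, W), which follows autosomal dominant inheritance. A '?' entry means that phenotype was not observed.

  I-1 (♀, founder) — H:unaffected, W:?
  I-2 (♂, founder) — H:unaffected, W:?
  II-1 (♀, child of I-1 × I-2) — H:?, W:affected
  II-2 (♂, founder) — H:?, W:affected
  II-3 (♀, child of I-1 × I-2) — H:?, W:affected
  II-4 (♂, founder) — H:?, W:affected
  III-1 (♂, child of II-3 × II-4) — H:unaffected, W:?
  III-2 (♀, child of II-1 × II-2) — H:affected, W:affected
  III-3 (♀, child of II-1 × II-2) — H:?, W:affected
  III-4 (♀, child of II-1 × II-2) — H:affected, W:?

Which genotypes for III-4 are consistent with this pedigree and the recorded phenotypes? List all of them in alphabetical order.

H/I-1 un ·: hh
H/I-2 un ·: hh
H/II-1 ? I-1×I-2: hh
H/II-2 ? ·: Hh|HH
H/II-3 ? I-1×I-2: hh
H/II-4 ? ·: hh|Hh
H/III-1 un II-3×II-4: hh
H/III-2 aff II-1×II-2: Hh
H/III-3 ? II-1×II-2: hh|Hh
H/III-4 aff II-1×II-2: Hh
⇒ H over [I-1,I-2,II-1,II-2,II-3,II-4,III-1,III-2,III-3,III-4]: 6 consistent
W/I-1 ? ·: ww|Ww|WW
W/I-2 ? ·: ww|Ww|WW
W/II-1 aff I-1×I-2: Ww|WW
W/II-2 aff ·: Ww|WW
W/II-3 aff I-1×I-2: Ww|WW
W/II-4 aff ·: Ww|WW
W/III-1 ? II-3×II-4: ww|Ww|WW
W/III-2 aff II-1×II-2: Ww|WW
W/III-3 aff II-1×II-2: Ww|WW
W/III-4 ? II-1×II-2: ww|Ww|WW
⇒ W over [I-1,I-2,II-1,II-2,II-3,II-4,III-1,III-2,III-3,III-4]: 1123 consistent

III-4 ∈ {Hh WW, Hh Ww, Hh ww}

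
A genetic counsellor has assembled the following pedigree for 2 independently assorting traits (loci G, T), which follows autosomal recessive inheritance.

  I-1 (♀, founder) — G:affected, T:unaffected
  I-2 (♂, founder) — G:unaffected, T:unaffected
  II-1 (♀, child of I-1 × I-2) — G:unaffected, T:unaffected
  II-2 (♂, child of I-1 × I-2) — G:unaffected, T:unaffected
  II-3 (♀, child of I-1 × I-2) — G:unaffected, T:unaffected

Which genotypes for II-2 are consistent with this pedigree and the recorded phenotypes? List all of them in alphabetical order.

II-2 ∈ {Gg TT, Gg Tt}

G/I-1 aff ·: gg
G/I-2 un ·: GG|Gg
G/II-1 un I-1×I-2: Gg
G/II-2 un I-1×I-2: Gg
G/II-3 un I-1×I-2: Gg
⇒ G over [I-1,I-2,II-1,II-2,II-3]: 2 consistent
T/I-1 un ·: TT|Tt
T/I-2 un ·: TT|Tt
T/II-1 un I-1×I-2: TT|Tt
T/II-2 un I-1×I-2: TT|Tt
T/II-3 un I-1×I-2: TT|Tt
⇒ T over [I-1,I-2,II-1,II-2,II-3]: 25 consistent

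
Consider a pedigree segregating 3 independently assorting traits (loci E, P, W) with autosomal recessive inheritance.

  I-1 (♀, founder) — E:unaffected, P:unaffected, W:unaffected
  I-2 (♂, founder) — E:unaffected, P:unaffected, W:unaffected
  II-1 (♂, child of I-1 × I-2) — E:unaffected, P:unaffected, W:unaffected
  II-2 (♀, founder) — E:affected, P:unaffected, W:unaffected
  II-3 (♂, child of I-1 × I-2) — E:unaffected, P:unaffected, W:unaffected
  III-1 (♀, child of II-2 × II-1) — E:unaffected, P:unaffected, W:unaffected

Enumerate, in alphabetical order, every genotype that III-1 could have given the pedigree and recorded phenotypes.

E/I-1 un ·: EE|Ee
E/I-2 un ·: EE|Ee
E/II-1 un I-1×I-2: EE|Ee
E/II-2 aff ·: ee
E/II-3 un I-1×I-2: EE|Ee
E/III-1 un II-2×II-1: Ee
⇒ E over [I-1,I-2,II-1,II-2,II-3,III-1]: 13 consistent
P/I-1 un ·: PP|Pp
P/I-2 un ·: PP|Pp
P/II-1 un I-1×I-2: PP|Pp
P/II-2 un ·: PP|Pp
P/II-3 un I-1×I-2: PP|Pp
P/III-1 un II-2×II-1: PP|Pp
⇒ P over [I-1,I-2,II-1,II-2,II-3,III-1]: 45 consistent
W/I-1 un ·: WW|Ww
W/I-2 un ·: WW|Ww
W/II-1 un I-1×I-2: WW|Ww
W/II-2 un ·: WW|Ww
W/II-3 un I-1×I-2: WW|Ww
W/III-1 un II-2×II-1: WW|Ww
⇒ W over [I-1,I-2,II-1,II-2,II-3,III-1]: 45 consistent

III-1 ∈ {Ee PP WW, Ee PP Ww, Ee Pp WW, Ee Pp Ww}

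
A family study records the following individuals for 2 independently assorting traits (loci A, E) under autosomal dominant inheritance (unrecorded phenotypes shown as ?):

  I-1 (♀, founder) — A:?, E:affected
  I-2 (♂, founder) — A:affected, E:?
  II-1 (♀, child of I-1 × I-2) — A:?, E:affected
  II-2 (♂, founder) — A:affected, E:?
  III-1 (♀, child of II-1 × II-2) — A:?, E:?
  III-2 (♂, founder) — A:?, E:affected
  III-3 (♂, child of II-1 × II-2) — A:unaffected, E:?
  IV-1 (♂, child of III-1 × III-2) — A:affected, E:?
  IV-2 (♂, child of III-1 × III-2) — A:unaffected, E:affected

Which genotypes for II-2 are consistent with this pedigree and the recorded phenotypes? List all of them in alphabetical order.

II-2 ∈ {Aa EE, Aa Ee, Aa ee}

A/I-1 ? ·: aa|Aa|AA
A/I-2 aff ·: Aa|AA
A/II-1 ? I-1×I-2: aa|Aa
A/II-2 aff ·: Aa
A/III-1 ? II-1×II-2: aa|Aa
A/III-2 ? ·: aa|Aa
A/III-3 un II-1×II-2: aa
A/IV-1 aff III-1×III-2: Aa|AA
A/IV-2 un III-1×III-2: aa
⇒ A over [I-1,I-2,II-1,II-2,III-1,III-2,III-3,IV-1,IV-2]: 28 consistent
E/I-1 aff ·: Ee|EE
E/I-2 ? ·: ee|Ee|EE
E/II-1 aff I-1×I-2: Ee|EE
E/II-2 ? ·: ee|Ee|EE
E/III-1 ? II-1×II-2: ee|Ee|EE
E/III-2 aff ·: Ee|EE
E/III-3 ? II-1×II-2: ee|Ee|EE
E/IV-1 ? III-1×III-2: ee|Ee|EE
E/IV-2 aff III-1×III-2: Ee|EE
⇒ E over [I-1,I-2,II-1,II-2,III-1,III-2,III-3,IV-1,IV-2]: 730 consistent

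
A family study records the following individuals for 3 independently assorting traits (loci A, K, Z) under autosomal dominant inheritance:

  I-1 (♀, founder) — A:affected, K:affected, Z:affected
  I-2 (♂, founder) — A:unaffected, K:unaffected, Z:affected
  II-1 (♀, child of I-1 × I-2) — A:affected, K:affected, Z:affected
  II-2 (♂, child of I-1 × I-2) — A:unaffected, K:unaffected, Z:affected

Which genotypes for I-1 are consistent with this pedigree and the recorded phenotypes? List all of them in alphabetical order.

A/I-1 aff ·: Aa
A/I-2 un ·: aa
A/II-1 aff I-1×I-2: Aa
A/II-2 un I-1×I-2: aa
⇒ A over [I-1,I-2,II-1,II-2]: 1 consistent
K/I-1 aff ·: Kk
K/I-2 un ·: kk
K/II-1 aff I-1×I-2: Kk
K/II-2 un I-1×I-2: kk
⇒ K over [I-1,I-2,II-1,II-2]: 1 consistent
Z/I-1 aff ·: Zz|ZZ
Z/I-2 aff ·: Zz|ZZ
Z/II-1 aff I-1×I-2: Zz|ZZ
Z/II-2 aff I-1×I-2: Zz|ZZ
⇒ Z over [I-1,I-2,II-1,II-2]: 13 consistent

I-1 ∈ {Aa Kk ZZ, Aa Kk Zz}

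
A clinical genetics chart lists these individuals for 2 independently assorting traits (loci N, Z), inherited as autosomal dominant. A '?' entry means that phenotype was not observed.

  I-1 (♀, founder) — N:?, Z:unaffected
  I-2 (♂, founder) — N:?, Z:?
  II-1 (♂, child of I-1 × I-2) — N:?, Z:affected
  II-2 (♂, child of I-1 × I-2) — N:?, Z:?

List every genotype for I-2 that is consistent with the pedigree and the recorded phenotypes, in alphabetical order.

N/I-1 ? ·: nn|Nn|NN
N/I-2 ? ·: nn|Nn|NN
N/II-1 ? I-1×I-2: nn|Nn|NN
N/II-2 ? I-1×I-2: nn|Nn|NN
⇒ N over [I-1,I-2,II-1,II-2]: 29 consistent
Z/I-1 un ·: zz
Z/I-2 ? ·: Zz|ZZ
Z/II-1 aff I-1×I-2: Zz
Z/II-2 ? I-1×I-2: zz|Zz
⇒ Z over [I-1,I-2,II-1,II-2]: 3 consistent

I-2 ∈ {NN ZZ, NN Zz, Nn ZZ, Nn Zz, nn ZZ, nn Zz}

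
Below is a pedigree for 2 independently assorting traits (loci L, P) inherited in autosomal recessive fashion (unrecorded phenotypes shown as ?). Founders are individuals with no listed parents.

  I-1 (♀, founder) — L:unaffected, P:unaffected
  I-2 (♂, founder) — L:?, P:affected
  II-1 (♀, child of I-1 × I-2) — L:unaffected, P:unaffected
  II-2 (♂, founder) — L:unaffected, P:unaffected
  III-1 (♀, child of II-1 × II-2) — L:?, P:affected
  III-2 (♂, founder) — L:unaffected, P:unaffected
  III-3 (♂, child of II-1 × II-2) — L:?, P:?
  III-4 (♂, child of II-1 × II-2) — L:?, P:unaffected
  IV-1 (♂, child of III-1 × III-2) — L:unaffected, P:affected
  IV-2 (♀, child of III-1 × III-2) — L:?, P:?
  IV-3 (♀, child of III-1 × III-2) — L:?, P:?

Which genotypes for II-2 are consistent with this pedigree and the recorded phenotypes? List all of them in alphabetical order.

L/I-1 un ·: LL|Ll
L/I-2 ? ·: LL|Ll|ll
L/II-1 un I-1×I-2: LL|Ll
L/II-2 un ·: LL|Ll
L/III-1 ? II-1×II-2: LL|Ll|ll
L/III-2 un ·: LL|Ll
L/III-3 ? II-1×II-2: LL|Ll|ll
L/III-4 ? II-1×II-2: LL|Ll|ll
L/IV-1 un III-1×III-2: LL|Ll
L/IV-2 ? III-1×III-2: LL|Ll|ll
L/IV-3 ? III-1×III-2: LL|Ll|ll
⇒ L over [I-1,I-2,II-1,II-2,III-1,III-2,III-3,III-4,IV-1,IV-2,IV-3]: 3096 consistent
P/I-1 un ·: PP|Pp
P/I-2 aff ·: pp
P/II-1 un I-1×I-2: Pp
P/II-2 un ·: Pp
P/III-1 aff II-1×II-2: pp
P/III-2 un ·: Pp
P/III-3 ? II-1×II-2: PP|Pp|pp
P/III-4 un II-1×II-2: PP|Pp
P/IV-1 aff III-1×III-2: pp
P/IV-2 ? III-1×III-2: Pp|pp
P/IV-3 ? III-1×III-2: Pp|pp
⇒ P over [I-1,I-2,II-1,II-2,III-1,III-2,III-3,III-4,IV-1,IV-2,IV-3]: 48 consistent

II-2 ∈ {LL Pp, Ll Pp}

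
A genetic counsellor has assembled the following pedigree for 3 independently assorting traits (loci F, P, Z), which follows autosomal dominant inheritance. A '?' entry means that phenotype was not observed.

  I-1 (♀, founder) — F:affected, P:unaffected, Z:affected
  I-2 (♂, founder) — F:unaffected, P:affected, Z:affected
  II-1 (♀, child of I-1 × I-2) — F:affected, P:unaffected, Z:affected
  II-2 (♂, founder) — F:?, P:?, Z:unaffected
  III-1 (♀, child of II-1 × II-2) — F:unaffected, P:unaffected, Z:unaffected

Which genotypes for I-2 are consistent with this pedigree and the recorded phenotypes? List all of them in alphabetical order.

F/I-1 aff ·: Ff|FF
F/I-2 un ·: ff
F/II-1 aff I-1×I-2: Ff
F/II-2 ? ·: ff|Ff
F/III-1 un II-1×II-2: ff
⇒ F over [I-1,I-2,II-1,II-2,III-1]: 4 consistent
P/I-1 un ·: pp
P/I-2 aff ·: Pp
P/II-1 un I-1×I-2: pp
P/II-2 ? ·: pp|Pp
P/III-1 un II-1×II-2: pp
⇒ P over [I-1,I-2,II-1,II-2,III-1]: 2 consistent
Z/I-1 aff ·: Zz|ZZ
Z/I-2 aff ·: Zz|ZZ
Z/II-1 aff I-1×I-2: Zz
Z/II-2 un ·: zz
Z/III-1 un II-1×II-2: zz
⇒ Z over [I-1,I-2,II-1,II-2,III-1]: 3 consistent

I-2 ∈ {ff Pp ZZ, ff Pp Zz}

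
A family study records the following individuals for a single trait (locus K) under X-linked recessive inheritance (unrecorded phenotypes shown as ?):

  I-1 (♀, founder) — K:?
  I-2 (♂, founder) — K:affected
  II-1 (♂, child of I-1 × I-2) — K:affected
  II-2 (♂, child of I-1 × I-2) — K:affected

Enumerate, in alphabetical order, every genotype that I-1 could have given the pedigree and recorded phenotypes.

I-1 ∈ {X^KX^k, X^kX^k}

K/I-1 ? ·: X^KX^k|X^kX^k
K/I-2 aff ·: X^kY
K/II-1 aff I-1×I-2: X^kY
K/II-2 aff I-1×I-2: X^kY
⇒ K over [I-1,I-2,II-1,II-2]: 2 consistent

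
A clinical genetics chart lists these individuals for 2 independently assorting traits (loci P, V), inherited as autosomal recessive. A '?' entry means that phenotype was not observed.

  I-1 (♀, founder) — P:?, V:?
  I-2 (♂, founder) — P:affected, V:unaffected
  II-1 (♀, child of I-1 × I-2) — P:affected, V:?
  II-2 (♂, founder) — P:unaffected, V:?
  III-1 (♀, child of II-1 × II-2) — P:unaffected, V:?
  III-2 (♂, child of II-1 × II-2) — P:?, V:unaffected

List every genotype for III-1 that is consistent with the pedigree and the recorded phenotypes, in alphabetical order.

P/I-1 ? ·: Pp|pp
P/I-2 aff ·: pp
P/II-1 aff I-1×I-2: pp
P/II-2 un ·: PP|Pp
P/III-1 un II-1×II-2: Pp
P/III-2 ? II-1×II-2: Pp|pp
⇒ P over [I-1,I-2,II-1,II-2,III-1,III-2]: 6 consistent
V/I-1 ? ·: VV|Vv|vv
V/I-2 un ·: VV|Vv
V/II-1 ? I-1×I-2: VV|Vv|vv
V/II-2 ? ·: VV|Vv|vv
V/III-1 ? II-1×II-2: VV|Vv|vv
V/III-2 un II-1×II-2: VV|Vv
⇒ V over [I-1,I-2,II-1,II-2,III-1,III-2]: 90 consistent

III-1 ∈ {Pp VV, Pp Vv, Pp vv}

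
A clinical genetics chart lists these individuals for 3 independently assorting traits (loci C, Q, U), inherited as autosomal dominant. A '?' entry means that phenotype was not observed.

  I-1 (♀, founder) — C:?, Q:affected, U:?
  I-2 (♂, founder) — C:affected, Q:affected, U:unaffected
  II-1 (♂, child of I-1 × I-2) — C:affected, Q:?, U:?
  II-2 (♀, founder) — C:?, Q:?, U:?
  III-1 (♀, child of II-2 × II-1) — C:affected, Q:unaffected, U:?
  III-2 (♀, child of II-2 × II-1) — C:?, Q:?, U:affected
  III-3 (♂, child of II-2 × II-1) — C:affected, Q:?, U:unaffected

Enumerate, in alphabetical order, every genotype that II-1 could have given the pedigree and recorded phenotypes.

II-1 ∈ {CC Qq Uu, CC Qq uu, CC qq Uu, CC qq uu, Cc Qq Uu, Cc Qq uu, Cc qq Uu, Cc qq uu}

C/I-1 ? ·: cc|Cc|CC
C/I-2 aff ·: Cc|CC
C/II-1 aff I-1×I-2: Cc|CC
C/II-2 ? ·: cc|Cc|CC
C/III-1 aff II-2×II-1: Cc|CC
C/III-2 ? II-2×II-1: cc|Cc|CC
C/III-3 aff II-2×II-1: Cc|CC
⇒ C over [I-1,I-2,II-1,II-2,III-1,III-2,III-3]: 150 consistent
Q/I-1 aff ·: Qq|QQ
Q/I-2 aff ·: Qq|QQ
Q/II-1 ? I-1×I-2: qq|Qq
Q/II-2 ? ·: qq|Qq
Q/III-1 un II-2×II-1: qq
Q/III-2 ? II-2×II-1: qq|Qq|QQ
Q/III-3 ? II-2×II-1: qq|Qq|QQ
⇒ Q over [I-1,I-2,II-1,II-2,III-1,III-2,III-3]: 44 consistent
U/I-1 ? ·: uu|Uu|UU
U/I-2 un ·: uu
U/II-1 ? I-1×I-2: uu|Uu
U/II-2 ? ·: uu|Uu
U/III-1 ? II-2×II-1: uu|Uu|UU
U/III-2 aff II-2×II-1: Uu|UU
U/III-3 un II-2×II-1: uu
⇒ U over [I-1,I-2,II-1,II-2,III-1,III-2,III-3]: 20 consistent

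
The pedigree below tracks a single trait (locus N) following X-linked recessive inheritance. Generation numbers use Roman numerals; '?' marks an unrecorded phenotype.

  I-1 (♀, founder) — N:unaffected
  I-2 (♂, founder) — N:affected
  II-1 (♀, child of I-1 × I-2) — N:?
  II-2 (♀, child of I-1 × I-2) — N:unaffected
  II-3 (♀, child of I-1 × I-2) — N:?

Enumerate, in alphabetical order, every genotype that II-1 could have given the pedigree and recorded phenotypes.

II-1 ∈ {X^NX^n, X^nX^n}

N/I-1 un ·: X^NX^N|X^NX^n
N/I-2 aff ·: X^nY
N/II-1 ? I-1×I-2: X^NX^n|X^nX^n
N/II-2 un I-1×I-2: X^NX^n
N/II-3 ? I-1×I-2: X^NX^n|X^nX^n
⇒ N over [I-1,I-2,II-1,II-2,II-3]: 5 consistent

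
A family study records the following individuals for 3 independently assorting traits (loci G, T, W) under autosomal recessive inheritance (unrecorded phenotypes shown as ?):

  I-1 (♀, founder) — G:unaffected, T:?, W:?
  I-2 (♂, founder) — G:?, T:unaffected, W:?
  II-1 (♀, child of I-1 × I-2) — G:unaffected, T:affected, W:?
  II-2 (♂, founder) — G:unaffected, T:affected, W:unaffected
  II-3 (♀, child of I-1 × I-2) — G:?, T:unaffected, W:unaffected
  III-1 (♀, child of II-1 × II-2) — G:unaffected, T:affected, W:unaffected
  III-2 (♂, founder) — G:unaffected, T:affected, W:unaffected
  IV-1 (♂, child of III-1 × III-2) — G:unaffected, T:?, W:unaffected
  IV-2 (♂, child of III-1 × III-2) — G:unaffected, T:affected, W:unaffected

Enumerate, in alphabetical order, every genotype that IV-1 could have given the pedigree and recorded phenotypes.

G/I-1 un ·: GG|Gg
G/I-2 ? ·: GG|Gg|gg
G/II-1 un I-1×I-2: GG|Gg
G/II-2 un ·: GG|Gg
G/II-3 ? I-1×I-2: GG|Gg|gg
G/III-1 un II-1×II-2: GG|Gg
G/III-2 un ·: GG|Gg
G/IV-1 un III-1×III-2: GG|Gg
G/IV-2 un III-1×III-2: GG|Gg
⇒ G over [I-1,I-2,II-1,II-2,II-3,III-1,III-2,IV-1,IV-2]: 404 consistent
T/I-1 ? ·: Tt|tt
T/I-2 un ·: Tt
T/II-1 aff I-1×I-2: tt
T/II-2 aff ·: tt
T/II-3 un I-1×I-2: TT|Tt
T/III-1 aff II-1×II-2: tt
T/III-2 aff ·: tt
T/IV-1 ? III-1×III-2: tt
T/IV-2 aff III-1×III-2: tt
⇒ T over [I-1,I-2,II-1,II-2,II-3,III-1,III-2,IV-1,IV-2]: 3 consistent
W/I-1 ? ·: WW|Ww|ww
W/I-2 ? ·: WW|Ww|ww
W/II-1 ? I-1×I-2: WW|Ww|ww
W/II-2 un ·: WW|Ww
W/II-3 un I-1×I-2: WW|Ww
W/III-1 un II-1×II-2: WW|Ww
W/III-2 un ·: WW|Ww
W/IV-1 un III-1×III-2: WW|Ww
W/IV-2 un III-1×III-2: WW|Ww
⇒ W over [I-1,I-2,II-1,II-2,II-3,III-1,III-2,IV-1,IV-2]: 450 consistent

IV-1 ∈ {GG tt WW, GG tt Ww, Gg tt WW, Gg tt Ww}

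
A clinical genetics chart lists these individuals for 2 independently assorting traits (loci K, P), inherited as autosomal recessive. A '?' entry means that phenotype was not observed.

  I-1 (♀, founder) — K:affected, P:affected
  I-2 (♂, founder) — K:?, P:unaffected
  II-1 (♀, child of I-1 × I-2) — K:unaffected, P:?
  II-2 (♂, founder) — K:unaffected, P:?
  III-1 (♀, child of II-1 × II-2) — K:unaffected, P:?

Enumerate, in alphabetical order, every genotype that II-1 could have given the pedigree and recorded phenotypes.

II-1 ∈ {Kk Pp, Kk pp}

K/I-1 aff ·: kk
K/I-2 ? ·: KK|Kk
K/II-1 un I-1×I-2: Kk
K/II-2 un ·: KK|Kk
K/III-1 un II-1×II-2: KK|Kk
⇒ K over [I-1,I-2,II-1,II-2,III-1]: 8 consistent
P/I-1 aff ·: pp
P/I-2 un ·: PP|Pp
P/II-1 ? I-1×I-2: Pp|pp
P/II-2 ? ·: PP|Pp|pp
P/III-1 ? II-1×II-2: PP|Pp|pp
⇒ P over [I-1,I-2,II-1,II-2,III-1]: 18 consistent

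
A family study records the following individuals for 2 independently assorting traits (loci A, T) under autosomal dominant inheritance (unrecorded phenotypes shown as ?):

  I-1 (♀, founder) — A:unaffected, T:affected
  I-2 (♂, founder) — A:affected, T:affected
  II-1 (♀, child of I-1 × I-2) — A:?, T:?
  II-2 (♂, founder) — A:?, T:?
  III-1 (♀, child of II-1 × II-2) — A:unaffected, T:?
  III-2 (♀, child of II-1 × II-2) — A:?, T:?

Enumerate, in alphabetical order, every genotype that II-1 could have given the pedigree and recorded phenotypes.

A/I-1 un ·: aa
A/I-2 aff ·: Aa|AA
A/II-1 ? I-1×I-2: aa|Aa
A/II-2 ? ·: aa|Aa
A/III-1 un II-1×II-2: aa
A/III-2 ? II-1×II-2: aa|Aa|AA
⇒ A over [I-1,I-2,II-1,II-2,III-1,III-2]: 13 consistent
T/I-1 aff ·: Tt|TT
T/I-2 aff ·: Tt|TT
T/II-1 ? I-1×I-2: tt|Tt|TT
T/II-2 ? ·: tt|Tt|TT
T/III-1 ? II-1×II-2: tt|Tt|TT
T/III-2 ? II-1×II-2: tt|Tt|TT
⇒ T over [I-1,I-2,II-1,II-2,III-1,III-2]: 81 consistent

II-1 ∈ {Aa TT, Aa Tt, Aa tt, aa TT, aa Tt, aa tt}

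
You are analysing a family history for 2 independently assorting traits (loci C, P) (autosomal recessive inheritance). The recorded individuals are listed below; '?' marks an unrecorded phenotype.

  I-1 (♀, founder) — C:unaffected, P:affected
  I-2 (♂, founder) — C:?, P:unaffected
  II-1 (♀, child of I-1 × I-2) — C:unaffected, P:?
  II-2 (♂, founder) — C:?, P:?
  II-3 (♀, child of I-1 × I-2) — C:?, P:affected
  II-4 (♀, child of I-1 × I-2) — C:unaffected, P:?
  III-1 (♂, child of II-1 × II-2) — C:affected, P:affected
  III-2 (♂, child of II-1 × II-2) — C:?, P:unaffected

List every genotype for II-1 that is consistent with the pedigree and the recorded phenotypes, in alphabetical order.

II-1 ∈ {Cc Pp, Cc pp}

C/I-1 un ·: CC|Cc
C/I-2 ? ·: CC|Cc|cc
C/II-1 un I-1×I-2: Cc
C/II-2 ? ·: Cc|cc
C/II-3 ? I-1×I-2: CC|Cc|cc
C/II-4 un I-1×I-2: CC|Cc
C/III-1 aff II-1×II-2: cc
C/III-2 ? II-1×II-2: CC|Cc|cc
⇒ C over [I-1,I-2,II-1,II-2,II-3,II-4,III-1,III-2]: 85 consistent
P/I-1 aff ·: pp
P/I-2 un ·: Pp
P/II-1 ? I-1×I-2: Pp|pp
P/II-2 ? ·: Pp|pp
P/II-3 aff I-1×I-2: pp
P/II-4 ? I-1×I-2: Pp|pp
P/III-1 aff II-1×II-2: pp
P/III-2 un II-1×II-2: PP|Pp
⇒ P over [I-1,I-2,II-1,II-2,II-3,II-4,III-1,III-2]: 8 consistent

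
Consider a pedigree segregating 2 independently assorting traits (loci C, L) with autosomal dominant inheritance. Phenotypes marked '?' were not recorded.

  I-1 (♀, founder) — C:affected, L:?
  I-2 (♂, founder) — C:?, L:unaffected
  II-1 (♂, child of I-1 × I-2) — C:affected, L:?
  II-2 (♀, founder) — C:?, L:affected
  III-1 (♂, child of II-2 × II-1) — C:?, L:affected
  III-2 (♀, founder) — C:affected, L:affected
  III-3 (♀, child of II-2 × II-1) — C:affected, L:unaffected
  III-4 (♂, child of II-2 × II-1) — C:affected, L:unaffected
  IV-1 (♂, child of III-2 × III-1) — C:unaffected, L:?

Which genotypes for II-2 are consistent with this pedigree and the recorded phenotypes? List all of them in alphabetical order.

II-2 ∈ {CC Ll, Cc Ll, cc Ll}

C/I-1 aff ·: Cc|CC
C/I-2 ? ·: cc|Cc|CC
C/II-1 aff I-1×I-2: Cc|CC
C/II-2 ? ·: cc|Cc|CC
C/III-1 ? II-2×II-1: cc|Cc
C/III-2 aff ·: Cc
C/III-3 aff II-2×II-1: Cc|CC
C/III-4 aff II-2×II-1: Cc|CC
C/IV-1 un III-2×III-1: cc
⇒ C over [I-1,I-2,II-1,II-2,III-1,III-2,III-3,III-4,IV-1]: 90 consistent
L/I-1 ? ·: ll|Ll|LL
L/I-2 un ·: ll
L/II-1 ? I-1×I-2: ll|Ll
L/II-2 aff ·: Ll
L/III-1 aff II-2×II-1: Ll|LL
L/III-2 aff ·: Ll|LL
L/III-3 un II-2×II-1: ll
L/III-4 un II-2×II-1: ll
L/IV-1 ? III-2×III-1: ll|Ll|LL
⇒ L over [I-1,I-2,II-1,II-2,III-1,III-2,III-3,III-4,IV-1]: 26 consistent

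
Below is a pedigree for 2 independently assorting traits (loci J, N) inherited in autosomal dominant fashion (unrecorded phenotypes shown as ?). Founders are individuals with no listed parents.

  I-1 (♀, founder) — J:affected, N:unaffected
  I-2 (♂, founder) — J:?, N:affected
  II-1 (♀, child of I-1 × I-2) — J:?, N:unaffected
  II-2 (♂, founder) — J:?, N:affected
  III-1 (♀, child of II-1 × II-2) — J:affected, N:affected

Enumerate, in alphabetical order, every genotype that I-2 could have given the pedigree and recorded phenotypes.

J/I-1 aff ·: Jj|JJ
J/I-2 ? ·: jj|Jj|JJ
J/II-1 ? I-1×I-2: jj|Jj|JJ
J/II-2 ? ·: jj|Jj|JJ
J/III-1 aff II-1×II-2: Jj|JJ
⇒ J over [I-1,I-2,II-1,II-2,III-1]: 45 consistent
N/I-1 un ·: nn
N/I-2 aff ·: Nn
N/II-1 un I-1×I-2: nn
N/II-2 aff ·: Nn|NN
N/III-1 aff II-1×II-2: Nn
⇒ N over [I-1,I-2,II-1,II-2,III-1]: 2 consistent

I-2 ∈ {JJ Nn, Jj Nn, jj Nn}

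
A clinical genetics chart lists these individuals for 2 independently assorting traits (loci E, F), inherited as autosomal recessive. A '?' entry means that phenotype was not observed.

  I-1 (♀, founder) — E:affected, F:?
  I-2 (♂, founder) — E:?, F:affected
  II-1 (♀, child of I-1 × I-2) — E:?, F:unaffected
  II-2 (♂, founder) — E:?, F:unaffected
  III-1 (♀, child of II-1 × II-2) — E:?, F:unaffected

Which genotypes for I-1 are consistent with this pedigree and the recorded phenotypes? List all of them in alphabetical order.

I-1 ∈ {ee FF, ee Ff}

E/I-1 aff ·: ee
E/I-2 ? ·: EE|Ee|ee
E/II-1 ? I-1×I-2: Ee|ee
E/II-2 ? ·: EE|Ee|ee
E/III-1 ? II-1×II-2: EE|Ee|ee
⇒ E over [I-1,I-2,II-1,II-2,III-1]: 22 consistent
F/I-1 ? ·: FF|Ff
F/I-2 aff ·: ff
F/II-1 un I-1×I-2: Ff
F/II-2 un ·: FF|Ff
F/III-1 un II-1×II-2: FF|Ff
⇒ F over [I-1,I-2,II-1,II-2,III-1]: 8 consistent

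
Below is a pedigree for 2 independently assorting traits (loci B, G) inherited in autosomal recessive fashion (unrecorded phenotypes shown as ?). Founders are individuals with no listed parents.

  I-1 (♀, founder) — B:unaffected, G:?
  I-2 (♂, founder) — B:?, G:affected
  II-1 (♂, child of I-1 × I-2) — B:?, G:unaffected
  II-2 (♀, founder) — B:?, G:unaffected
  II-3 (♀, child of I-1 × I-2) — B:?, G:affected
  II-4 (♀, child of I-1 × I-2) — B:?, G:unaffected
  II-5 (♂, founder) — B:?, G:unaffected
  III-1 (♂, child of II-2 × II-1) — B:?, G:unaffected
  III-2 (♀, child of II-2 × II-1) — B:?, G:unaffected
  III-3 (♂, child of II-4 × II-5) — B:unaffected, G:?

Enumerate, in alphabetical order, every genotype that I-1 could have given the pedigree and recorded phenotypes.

B/I-1 un ·: BB|Bb
B/I-2 ? ·: BB|Bb|bb
B/II-1 ? I-1×I-2: BB|Bb|bb
B/II-2 ? ·: BB|Bb|bb
B/II-3 ? I-1×I-2: BB|Bb|bb
B/II-4 ? I-1×I-2: BB|Bb|bb
B/II-5 ? ·: BB|Bb|bb
B/III-1 ? II-2×II-1: BB|Bb|bb
B/III-2 ? II-2×II-1: BB|Bb|bb
B/III-3 un II-4×II-5: BB|Bb
⇒ B over [I-1,I-2,II-1,II-2,II-3,II-4,II-5,III-1,III-2,III-3]: 2216 consistent
G/I-1 ? ·: Gg
G/I-2 aff ·: gg
G/II-1 un I-1×I-2: Gg
G/II-2 un ·: GG|Gg
G/II-3 aff I-1×I-2: gg
G/II-4 un I-1×I-2: Gg
G/II-5 un ·: GG|Gg
G/III-1 un II-2×II-1: GG|Gg
G/III-2 un II-2×II-1: GG|Gg
G/III-3 ? II-4×II-5: GG|Gg|gg
⇒ G over [I-1,I-2,II-1,II-2,II-3,II-4,II-5,III-1,III-2,III-3]: 40 consistent

I-1 ∈ {BB Gg, Bb Gg}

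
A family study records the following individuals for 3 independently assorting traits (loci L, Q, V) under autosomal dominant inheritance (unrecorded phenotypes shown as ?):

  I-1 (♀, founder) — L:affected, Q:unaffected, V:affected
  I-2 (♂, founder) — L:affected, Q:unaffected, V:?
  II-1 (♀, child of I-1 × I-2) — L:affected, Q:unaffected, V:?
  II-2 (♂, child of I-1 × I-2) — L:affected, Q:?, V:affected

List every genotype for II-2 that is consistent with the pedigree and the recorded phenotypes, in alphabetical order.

II-2 ∈ {LL qq VV, LL qq Vv, Ll qq VV, Ll qq Vv}

L/I-1 aff ·: Ll|LL
L/I-2 aff ·: Ll|LL
L/II-1 aff I-1×I-2: Ll|LL
L/II-2 aff I-1×I-2: Ll|LL
⇒ L over [I-1,I-2,II-1,II-2]: 13 consistent
Q/I-1 un ·: qq
Q/I-2 un ·: qq
Q/II-1 un I-1×I-2: qq
Q/II-2 ? I-1×I-2: qq
⇒ Q over [I-1,I-2,II-1,II-2]: 1 consistent
V/I-1 aff ·: Vv|VV
V/I-2 ? ·: vv|Vv|VV
V/II-1 ? I-1×I-2: vv|Vv|VV
V/II-2 aff I-1×I-2: Vv|VV
⇒ V over [I-1,I-2,II-1,II-2]: 18 consistent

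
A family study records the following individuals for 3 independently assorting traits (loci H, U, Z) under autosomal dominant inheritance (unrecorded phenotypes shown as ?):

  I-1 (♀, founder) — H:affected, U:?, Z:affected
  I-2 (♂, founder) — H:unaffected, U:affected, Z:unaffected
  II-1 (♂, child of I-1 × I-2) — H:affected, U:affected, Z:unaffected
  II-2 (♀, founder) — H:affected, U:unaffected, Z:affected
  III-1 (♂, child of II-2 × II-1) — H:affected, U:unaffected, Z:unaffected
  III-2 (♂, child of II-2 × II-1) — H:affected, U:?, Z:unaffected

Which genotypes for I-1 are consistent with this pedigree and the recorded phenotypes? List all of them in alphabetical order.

I-1 ∈ {HH UU Zz, HH Uu Zz, HH uu Zz, Hh UU Zz, Hh Uu Zz, Hh uu Zz}

H/I-1 aff ·: Hh|HH
H/I-2 un ·: hh
H/II-1 aff I-1×I-2: Hh
H/II-2 aff ·: Hh|HH
H/III-1 aff II-2×II-1: Hh|HH
H/III-2 aff II-2×II-1: Hh|HH
⇒ H over [I-1,I-2,II-1,II-2,III-1,III-2]: 16 consistent
U/I-1 ? ·: uu|Uu|UU
U/I-2 aff ·: Uu|UU
U/II-1 aff I-1×I-2: Uu
U/II-2 un ·: uu
U/III-1 un II-2×II-1: uu
U/III-2 ? II-2×II-1: uu|Uu
⇒ U over [I-1,I-2,II-1,II-2,III-1,III-2]: 10 consistent
Z/I-1 aff ·: Zz
Z/I-2 un ·: zz
Z/II-1 un I-1×I-2: zz
Z/II-2 aff ·: Zz
Z/III-1 un II-2×II-1: zz
Z/III-2 un II-2×II-1: zz
⇒ Z over [I-1,I-2,II-1,II-2,III-1,III-2]: 1 consistent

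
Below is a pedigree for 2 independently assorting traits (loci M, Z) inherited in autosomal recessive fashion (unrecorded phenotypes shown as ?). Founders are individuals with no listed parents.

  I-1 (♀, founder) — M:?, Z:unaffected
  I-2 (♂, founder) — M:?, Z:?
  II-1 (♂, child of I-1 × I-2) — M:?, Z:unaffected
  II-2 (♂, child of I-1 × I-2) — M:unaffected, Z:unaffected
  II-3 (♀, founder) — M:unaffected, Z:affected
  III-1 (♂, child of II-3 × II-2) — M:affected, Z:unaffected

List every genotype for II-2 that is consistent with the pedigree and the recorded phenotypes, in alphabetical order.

II-2 ∈ {Mm ZZ, Mm Zz}

M/I-1 ? ·: MM|Mm|mm
M/I-2 ? ·: MM|Mm|mm
M/II-1 ? I-1×I-2: MM|Mm|mm
M/II-2 un I-1×I-2: Mm
M/II-3 un ·: Mm
M/III-1 aff II-3×II-2: mm
⇒ M over [I-1,I-2,II-1,II-2,II-3,III-1]: 13 consistent
Z/I-1 un ·: ZZ|Zz
Z/I-2 ? ·: ZZ|Zz|zz
Z/II-1 un I-1×I-2: ZZ|Zz
Z/II-2 un I-1×I-2: ZZ|Zz
Z/II-3 aff ·: zz
Z/III-1 un II-3×II-2: Zz
⇒ Z over [I-1,I-2,II-1,II-2,II-3,III-1]: 15 consistent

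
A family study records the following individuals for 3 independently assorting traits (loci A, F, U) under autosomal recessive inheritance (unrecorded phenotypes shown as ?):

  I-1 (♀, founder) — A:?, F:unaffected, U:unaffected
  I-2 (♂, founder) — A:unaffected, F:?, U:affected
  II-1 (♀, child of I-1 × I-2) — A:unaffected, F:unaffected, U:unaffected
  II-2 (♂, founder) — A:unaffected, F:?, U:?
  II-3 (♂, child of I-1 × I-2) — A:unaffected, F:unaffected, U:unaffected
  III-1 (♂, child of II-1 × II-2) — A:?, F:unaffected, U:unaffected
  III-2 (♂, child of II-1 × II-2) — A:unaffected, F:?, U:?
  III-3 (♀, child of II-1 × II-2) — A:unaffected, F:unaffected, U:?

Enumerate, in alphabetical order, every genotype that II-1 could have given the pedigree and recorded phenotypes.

A/I-1 ? ·: AA|Aa|aa
A/I-2 un ·: AA|Aa
A/II-1 un I-1×I-2: AA|Aa
A/II-2 un ·: AA|Aa
A/II-3 un I-1×I-2: AA|Aa
A/III-1 ? II-1×II-2: AA|Aa|aa
A/III-2 un II-1×II-2: AA|Aa
A/III-3 un II-1×II-2: AA|Aa
⇒ A over [I-1,I-2,II-1,II-2,II-3,III-1,III-2,III-3]: 223 consistent
F/I-1 un ·: FF|Ff
F/I-2 ? ·: FF|Ff|ff
F/II-1 un I-1×I-2: FF|Ff
F/II-2 ? ·: FF|Ff|ff
F/II-3 un I-1×I-2: FF|Ff
F/III-1 un II-1×II-2: FF|Ff
F/III-2 ? II-1×II-2: FF|Ff|ff
F/III-3 un II-1×II-2: FF|Ff
⇒ F over [I-1,I-2,II-1,II-2,II-3,III-1,III-2,III-3]: 246 consistent
U/I-1 un ·: UU|Uu
U/I-2 aff ·: uu
U/II-1 un I-1×I-2: Uu
U/II-2 ? ·: UU|Uu|uu
U/II-3 un I-1×I-2: Uu
U/III-1 un II-1×II-2: UU|Uu
U/III-2 ? II-1×II-2: UU|Uu|uu
U/III-3 ? II-1×II-2: UU|Uu|uu
⇒ U over [I-1,I-2,II-1,II-2,II-3,III-1,III-2,III-3]: 60 consistent

II-1 ∈ {AA FF Uu, AA Ff Uu, Aa FF Uu, Aa Ff Uu}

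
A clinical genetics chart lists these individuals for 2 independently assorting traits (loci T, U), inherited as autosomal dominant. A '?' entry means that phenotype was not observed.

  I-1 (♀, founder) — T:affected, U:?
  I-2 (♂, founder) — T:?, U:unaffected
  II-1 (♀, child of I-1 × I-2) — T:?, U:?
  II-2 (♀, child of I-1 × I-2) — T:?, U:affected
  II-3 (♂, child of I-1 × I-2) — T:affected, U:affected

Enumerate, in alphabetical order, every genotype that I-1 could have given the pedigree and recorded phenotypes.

I-1 ∈ {TT UU, TT Uu, Tt UU, Tt Uu}

T/I-1 aff ·: Tt|TT
T/I-2 ? ·: tt|Tt|TT
T/II-1 ? I-1×I-2: tt|Tt|TT
T/II-2 ? I-1×I-2: tt|Tt|TT
T/II-3 aff I-1×I-2: Tt|TT
⇒ T over [I-1,I-2,II-1,II-2,II-3]: 40 consistent
U/I-1 ? ·: Uu|UU
U/I-2 un ·: uu
U/II-1 ? I-1×I-2: uu|Uu
U/II-2 aff I-1×I-2: Uu
U/II-3 aff I-1×I-2: Uu
⇒ U over [I-1,I-2,II-1,II-2,II-3]: 3 consistent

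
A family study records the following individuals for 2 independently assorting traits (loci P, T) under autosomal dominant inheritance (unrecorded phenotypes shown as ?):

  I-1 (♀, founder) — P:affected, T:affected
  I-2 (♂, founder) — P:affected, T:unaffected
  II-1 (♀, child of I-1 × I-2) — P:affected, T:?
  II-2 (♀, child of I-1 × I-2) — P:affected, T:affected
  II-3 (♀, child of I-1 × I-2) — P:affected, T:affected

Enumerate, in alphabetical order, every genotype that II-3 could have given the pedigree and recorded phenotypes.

II-3 ∈ {PP Tt, Pp Tt}

P/I-1 aff ·: Pp|PP
P/I-2 aff ·: Pp|PP
P/II-1 aff I-1×I-2: Pp|PP
P/II-2 aff I-1×I-2: Pp|PP
P/II-3 aff I-1×I-2: Pp|PP
⇒ P over [I-1,I-2,II-1,II-2,II-3]: 25 consistent
T/I-1 aff ·: Tt|TT
T/I-2 un ·: tt
T/II-1 ? I-1×I-2: tt|Tt
T/II-2 aff I-1×I-2: Tt
T/II-3 aff I-1×I-2: Tt
⇒ T over [I-1,I-2,II-1,II-2,II-3]: 3 consistent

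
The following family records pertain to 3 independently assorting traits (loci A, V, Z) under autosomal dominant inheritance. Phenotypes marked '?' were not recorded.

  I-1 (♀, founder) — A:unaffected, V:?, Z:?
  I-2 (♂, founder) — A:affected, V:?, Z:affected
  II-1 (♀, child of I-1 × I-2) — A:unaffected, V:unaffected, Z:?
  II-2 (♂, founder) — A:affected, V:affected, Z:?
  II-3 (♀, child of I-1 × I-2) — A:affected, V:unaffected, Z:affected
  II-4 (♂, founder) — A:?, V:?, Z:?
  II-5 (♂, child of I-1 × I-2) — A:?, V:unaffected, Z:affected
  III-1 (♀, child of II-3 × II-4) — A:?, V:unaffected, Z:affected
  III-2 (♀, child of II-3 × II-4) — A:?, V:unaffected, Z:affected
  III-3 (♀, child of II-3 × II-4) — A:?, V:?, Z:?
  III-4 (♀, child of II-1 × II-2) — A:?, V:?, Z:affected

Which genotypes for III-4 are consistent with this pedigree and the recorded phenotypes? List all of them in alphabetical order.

A/I-1 un ·: aa
A/I-2 aff ·: Aa
A/II-1 un I-1×I-2: aa
A/II-2 aff ·: Aa|AA
A/II-3 aff I-1×I-2: Aa
A/II-4 ? ·: aa|Aa|AA
A/II-5 ? I-1×I-2: aa|Aa
A/III-1 ? II-3×II-4: aa|Aa|AA
A/III-2 ? II-3×II-4: aa|Aa|AA
A/III-3 ? II-3×II-4: aa|Aa|AA
A/III-4 ? II-1×II-2: aa|Aa
⇒ A over [I-1,I-2,II-1,II-2,II-3,II-4,II-5,III-1,III-2,III-3,III-4]: 258 consistent
V/I-1 ? ·: vv|Vv
V/I-2 ? ·: vv|Vv
V/II-1 un I-1×I-2: vv
V/II-2 aff ·: Vv|VV
V/II-3 un I-1×I-2: vv
V/II-4 ? ·: vv|Vv
V/II-5 un I-1×I-2: vv
V/III-1 un II-3×II-4: vv
V/III-2 un II-3×II-4: vv
V/III-3 ? II-3×II-4: vv|Vv
V/III-4 ? II-1×II-2: vv|Vv
⇒ V over [I-1,I-2,II-1,II-2,II-3,II-4,II-5,III-1,III-2,III-3,III-4]: 36 consistent
Z/I-1 ? ·: zz|Zz|ZZ
Z/I-2 aff ·: Zz|ZZ
Z/II-1 ? I-1×I-2: zz|Zz|ZZ
Z/II-2 ? ·: zz|Zz|ZZ
Z/II-3 aff I-1×I-2: Zz|ZZ
Z/II-4 ? ·: zz|Zz|ZZ
Z/II-5 aff I-1×I-2: Zz|ZZ
Z/III-1 aff II-3×II-4: Zz|ZZ
Z/III-2 aff II-3×II-4: Zz|ZZ
Z/III-3 ? II-3×II-4: zz|Zz|ZZ
Z/III-4 aff II-1×II-2: Zz|ZZ
⇒ Z over [I-1,I-2,II-1,II-2,II-3,II-4,II-5,III-1,III-2,III-3,III-4]: 2160 consistent

III-4 ∈ {Aa Vv ZZ, Aa Vv Zz, Aa vv ZZ, Aa vv Zz, aa Vv ZZ, aa Vv Zz, aa vv ZZ, aa vv Zz}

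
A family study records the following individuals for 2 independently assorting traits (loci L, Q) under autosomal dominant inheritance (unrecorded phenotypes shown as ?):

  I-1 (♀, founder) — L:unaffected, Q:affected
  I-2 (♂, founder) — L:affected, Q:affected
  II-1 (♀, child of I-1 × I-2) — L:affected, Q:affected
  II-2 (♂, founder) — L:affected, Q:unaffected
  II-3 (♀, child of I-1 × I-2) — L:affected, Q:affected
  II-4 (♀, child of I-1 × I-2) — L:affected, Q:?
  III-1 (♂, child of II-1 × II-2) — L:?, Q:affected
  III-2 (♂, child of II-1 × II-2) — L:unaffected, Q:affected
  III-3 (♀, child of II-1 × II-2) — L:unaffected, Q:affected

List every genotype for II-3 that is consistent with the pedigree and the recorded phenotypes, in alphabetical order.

L/I-1 un ·: ll
L/I-2 aff ·: Ll|LL
L/II-1 aff I-1×I-2: Ll
L/II-2 aff ·: Ll
L/II-3 aff I-1×I-2: Ll
L/II-4 aff I-1×I-2: Ll
L/III-1 ? II-1×II-2: ll|Ll|LL
L/III-2 un II-1×II-2: ll
L/III-3 un II-1×II-2: ll
⇒ L over [I-1,I-2,II-1,II-2,II-3,II-4,III-1,III-2,III-3]: 6 consistent
Q/I-1 aff ·: Qq|QQ
Q/I-2 aff ·: Qq|QQ
Q/II-1 aff I-1×I-2: Qq|QQ
Q/II-2 un ·: qq
Q/II-3 aff I-1×I-2: Qq|QQ
Q/II-4 ? I-1×I-2: qq|Qq|QQ
Q/III-1 aff II-1×II-2: Qq
Q/III-2 aff II-1×II-2: Qq
Q/III-3 aff II-1×II-2: Qq
⇒ Q over [I-1,I-2,II-1,II-2,II-3,II-4,III-1,III-2,III-3]: 29 consistent

II-3 ∈ {Ll QQ, Ll Qq}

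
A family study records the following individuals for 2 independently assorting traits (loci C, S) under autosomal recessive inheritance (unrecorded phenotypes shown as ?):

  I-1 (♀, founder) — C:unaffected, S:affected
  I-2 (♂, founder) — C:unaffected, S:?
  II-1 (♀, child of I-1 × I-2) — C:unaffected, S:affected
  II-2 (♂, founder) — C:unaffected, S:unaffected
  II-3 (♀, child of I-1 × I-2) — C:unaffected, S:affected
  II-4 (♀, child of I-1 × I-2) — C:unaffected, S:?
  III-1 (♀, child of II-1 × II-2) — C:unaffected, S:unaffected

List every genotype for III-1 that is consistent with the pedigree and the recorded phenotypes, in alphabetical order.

C/I-1 un ·: CC|Cc
C/I-2 un ·: CC|Cc
C/II-1 un I-1×I-2: CC|Cc
C/II-2 un ·: CC|Cc
C/II-3 un I-1×I-2: CC|Cc
C/II-4 un I-1×I-2: CC|Cc
C/III-1 un II-1×II-2: CC|Cc
⇒ C over [I-1,I-2,II-1,II-2,II-3,II-4,III-1]: 87 consistent
S/I-1 aff ·: ss
S/I-2 ? ·: Ss|ss
S/II-1 aff I-1×I-2: ss
S/II-2 un ·: SS|Ss
S/II-3 aff I-1×I-2: ss
S/II-4 ? I-1×I-2: Ss|ss
S/III-1 un II-1×II-2: Ss
⇒ S over [I-1,I-2,II-1,II-2,II-3,II-4,III-1]: 6 consistent

III-1 ∈ {CC Ss, Cc Ss}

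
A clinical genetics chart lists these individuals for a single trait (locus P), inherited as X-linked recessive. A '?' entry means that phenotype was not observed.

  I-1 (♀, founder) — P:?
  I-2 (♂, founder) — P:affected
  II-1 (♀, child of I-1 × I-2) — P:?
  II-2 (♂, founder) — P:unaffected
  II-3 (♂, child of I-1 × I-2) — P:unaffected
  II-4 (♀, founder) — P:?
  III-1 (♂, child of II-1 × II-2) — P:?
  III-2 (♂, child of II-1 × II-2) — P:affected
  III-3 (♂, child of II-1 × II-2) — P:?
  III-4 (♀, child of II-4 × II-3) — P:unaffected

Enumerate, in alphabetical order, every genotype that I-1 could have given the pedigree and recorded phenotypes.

I-1 ∈ {X^PX^P, X^PX^p}

P/I-1 ? ·: X^PX^P|X^PX^p
P/I-2 aff ·: X^pY
P/II-1 ? I-1×I-2: X^PX^p|X^pX^p
P/II-2 un ·: X^PY
P/II-3 un I-1×I-2: X^PY
P/II-4 ? ·: X^PX^P|X^PX^p|X^pX^p
P/III-1 ? II-1×II-2: X^PY|X^pY
P/III-2 aff II-1×II-2: X^pY
P/III-3 ? II-1×II-2: X^PY|X^pY
P/III-4 un II-4×II-3: X^PX^P|X^PX^p
⇒ P over [I-1,I-2,II-1,II-2,II-3,II-4,III-1,III-2,III-3,III-4]: 36 consistent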